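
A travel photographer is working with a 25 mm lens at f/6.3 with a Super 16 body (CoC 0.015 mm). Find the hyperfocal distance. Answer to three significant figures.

6.64 m

Hyperfocal distance H = f²/(N·c) + f = 25²/(6.3 × 0.015) + 25 = 625/0.0945 + 25 ≈ 6638.8 mm ≈ 6.64 m.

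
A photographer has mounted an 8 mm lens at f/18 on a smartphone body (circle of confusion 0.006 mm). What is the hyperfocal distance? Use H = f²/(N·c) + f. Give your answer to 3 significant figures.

Hyperfocal distance H = f²/(N·c) + f = 8²/(18 × 0.006) + 8 = 64/0.108 + 8 ≈ 600.6 mm ≈ 0.601 m.

0.601 m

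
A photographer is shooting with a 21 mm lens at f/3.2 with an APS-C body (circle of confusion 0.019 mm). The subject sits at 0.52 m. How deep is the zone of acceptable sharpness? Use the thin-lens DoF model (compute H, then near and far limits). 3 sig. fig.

Hyperfocal distance H = f²/(N·c) + f = 21²/(3.2 × 0.019) + 21 = 441/0.0608 + 21 ≈ 7274.3 mm ≈ 7.274 m.
Near limit Dn = s·(H − f)/(H + s − 2f) = 520 × (7274.3 − 21) / (7274.3 + 520 − 2 × 21) = 520 × 7253.3 / 7752.3 ≈ 486.529 mm.
Far limit Df = s·(H − f)/(H − s) = 520 × (7274.3 − 21) / (7274.3 − 520) = 520 × 7253.3 / 6754.3 ≈ 558.417 mm.
Depth of field = Df − Dn = 558.417 − 486.529 ≈ 71.888 mm.

71.9 mm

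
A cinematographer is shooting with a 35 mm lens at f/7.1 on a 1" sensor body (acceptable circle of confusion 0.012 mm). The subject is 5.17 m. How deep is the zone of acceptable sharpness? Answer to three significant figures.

4.23 m

Hyperfocal distance H = f²/(N·c) + f = 35²/(7.1 × 0.012) + 35 = 1225/0.0852 + 35 ≈ 14412.9 mm ≈ 14.41 m.
Near limit Dn = s·(H − f)/(H + s − 2f) = 5170 × (14412.9 − 35) / (14412.9 + 5170 − 2 × 35) = 5170 × 14377.9 / 19512.9 ≈ 3809.5 mm.
Far limit Df = s·(H − f)/(H − s) = 5170 × (14412.9 − 35) / (14412.9 − 5170) = 5170 × 14377.9 / 9242.9 ≈ 8042.2 mm.
Depth of field = Df − Dn = 8042.2 − 3809.5 ≈ 4232.7 mm ≈ 4.23 m.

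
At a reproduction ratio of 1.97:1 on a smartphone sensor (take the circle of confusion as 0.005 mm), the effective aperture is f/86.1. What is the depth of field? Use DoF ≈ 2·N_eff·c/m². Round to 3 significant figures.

At magnification m, DoF ≈ 2·N_eff·c/m² = 2 × 86.1 × 0.005 / 1.97² = 0.861 / 3.881 ≈ 0.222 mm.

0.222 mm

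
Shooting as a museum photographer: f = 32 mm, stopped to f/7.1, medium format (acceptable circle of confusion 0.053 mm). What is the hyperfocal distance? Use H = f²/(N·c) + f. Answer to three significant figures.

2.75 m

Hyperfocal distance H = f²/(N·c) + f = 32²/(7.1 × 0.053) + 32 = 1024/0.3763 + 32 ≈ 2753.2 mm ≈ 2.75 m.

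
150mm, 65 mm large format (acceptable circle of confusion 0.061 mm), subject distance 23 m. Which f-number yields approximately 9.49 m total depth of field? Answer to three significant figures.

Write h = H − f = f²/(N·c). The thin-lens limits are Dn = s·h/(h + (s−f)) and Df = s·h/(h − (s−f)), so DoF = Df − Dn = 2·s·(s−f)·h / (h² − (s−f)²).
That is a quadratic in h: DoF·h² − 2·s·(s−f)·h − DoF·(s−f)² = 0 ⇒ h = (s−f)·(s + √(s² + DoF²)) / DoF = 22850 × (23000 + √(23000² + 9490²)) / 9490 = 22850 × (23000 + 24880.9) / 9490 ≈ 115288 mm.
Then N = f²/(c·h) = 150² / (0.061 × 115288) = 22500 / 7032.5 ≈ 3.20.

f/3.20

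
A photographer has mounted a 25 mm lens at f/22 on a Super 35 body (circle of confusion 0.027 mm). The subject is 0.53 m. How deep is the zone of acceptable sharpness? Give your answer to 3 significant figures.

Hyperfocal distance H = f²/(N·c) + f = 25²/(22 × 0.027) + 25 = 625/0.594 + 25 ≈ 1077.2 mm ≈ 1.077 m.
Near limit Dn = s·(H − f)/(H + s − 2f) = 530 × (1077.2 − 25) / (1077.2 + 530 − 2 × 25) = 530 × 1052.2 / 1557.2 ≈ 358.12 mm.
Far limit Df = s·(H − f)/(H − s) = 530 × (1077.2 − 25) / (1077.2 − 530) = 530 × 1052.2 / 547.2 ≈ 1019.14 mm.
Depth of field = Df − Dn = 1019.14 − 358.12 ≈ 661.02 mm ≈ 0.661 m.

0.661 m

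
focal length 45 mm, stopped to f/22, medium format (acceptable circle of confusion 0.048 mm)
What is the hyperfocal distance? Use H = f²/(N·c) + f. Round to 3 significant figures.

1.96 m

Hyperfocal distance H = f²/(N·c) + f = 45²/(22 × 0.048) + 45 = 2025/1.056 + 45 ≈ 1962.6 mm ≈ 1.96 m.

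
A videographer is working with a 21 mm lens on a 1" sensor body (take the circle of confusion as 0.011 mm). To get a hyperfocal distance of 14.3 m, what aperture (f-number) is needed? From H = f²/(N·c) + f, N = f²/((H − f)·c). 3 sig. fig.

Rearrange H = f²/(N·c) + f for N: N = f² / ((H − f)·c).
N = 21² / ((14300 − 21) × 0.011) = 441 / 157.1 ≈ 2.81.

f/2.81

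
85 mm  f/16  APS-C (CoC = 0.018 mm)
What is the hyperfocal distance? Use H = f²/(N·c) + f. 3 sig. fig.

Hyperfocal distance H = f²/(N·c) + f = 85²/(16 × 0.018) + 85 = 7225/0.288 + 85 ≈ 25171.8 mm ≈ 25.2 m.

25.2 m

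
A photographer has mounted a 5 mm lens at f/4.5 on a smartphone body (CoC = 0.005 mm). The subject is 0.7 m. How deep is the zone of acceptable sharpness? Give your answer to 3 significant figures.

Hyperfocal distance H = f²/(N·c) + f = 5²/(4.5 × 0.005) + 5 = 25/0.0225 + 5 ≈ 1116.1 mm ≈ 1.116 m.
Near limit Dn = s·(H − f)/(H + s − 2f) = 700 × (1116.1 − 5) / (1116.1 + 700 − 2 × 5) = 700 × 1111.1 / 1806.1 ≈ 430.6 mm.
Far limit Df = s·(H − f)/(H − s) = 700 × (1116.1 − 5) / (1116.1 − 700) = 700 × 1111.1 / 416.1 ≈ 1869.2 mm.
Depth of field = Df − Dn = 1869.2 − 430.6 ≈ 1438.6 mm ≈ 1.44 m.

1.44 m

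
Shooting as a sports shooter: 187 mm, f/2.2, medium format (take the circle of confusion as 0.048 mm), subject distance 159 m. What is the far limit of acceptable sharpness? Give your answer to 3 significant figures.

306 m

Hyperfocal distance H = f²/(N·c) + f = 187²/(2.2 × 0.048) + 187 = 34969/0.1056 + 187 ≈ 331332.8 mm ≈ 331.3 m.
Far limit Df = s·(H − f)/(H − s) = 159000 × (331332.8 − 187) / (331332.8 − 159000) = 159000 × 331145.8 / 172332.8 ≈ 305526 mm ≈ 306 m.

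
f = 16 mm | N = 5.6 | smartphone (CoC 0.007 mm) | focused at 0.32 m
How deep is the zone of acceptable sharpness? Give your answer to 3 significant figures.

29.9 mm

Hyperfocal distance H = f²/(N·c) + f = 16²/(5.6 × 0.007) + 16 = 256/0.0392 + 16 ≈ 6546.6 mm ≈ 6.547 m.
Near limit Dn = s·(H − f)/(H + s − 2f) = 320 × (6546.6 − 16) / (6546.6 + 320 − 2 × 16) = 320 × 6530.6 / 6834.6 ≈ 305.767 mm.
Far limit Df = s·(H − f)/(H − s) = 320 × (6546.6 − 16) / (6546.6 − 320) = 320 × 6530.6 / 6226.6 ≈ 335.623 mm.
Depth of field = Df − Dn = 335.623 − 305.767 ≈ 29.856 mm.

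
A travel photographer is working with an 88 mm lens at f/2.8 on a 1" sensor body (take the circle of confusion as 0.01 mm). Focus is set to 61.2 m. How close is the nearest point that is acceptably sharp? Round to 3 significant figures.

50.1 m

Hyperfocal distance H = f²/(N·c) + f = 88²/(2.8 × 0.01) + 88 = 7744/0.028 + 88 ≈ 276659.4 mm ≈ 276.7 m.
Near limit Dn = s·(H − f)/(H + s − 2f) = 61200 × (276659.4 − 88) / (276659.4 + 61200 − 2 × 88) = 61200 × 276571.4 / 337683.4 ≈ 50124 mm ≈ 50.1 m.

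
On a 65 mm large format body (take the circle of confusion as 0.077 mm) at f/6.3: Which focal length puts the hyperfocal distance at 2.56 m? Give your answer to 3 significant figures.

35.0 mm

From H = f²/(N·c) + f, with f ≪ H: f ≈ √(H·N·c) = √(2560 × 6.3 × 0.077) = √1241.9 ≈ 35.24 mm.
Exact: f² + N·c·f − N·c·H = 0 ⇒ f = (−N·c + √((N·c)² + 4·N·c·H))/2 = (−0.4851 + √4967.7)/2 ≈ 34.998 mm ≈ 35.0 mm.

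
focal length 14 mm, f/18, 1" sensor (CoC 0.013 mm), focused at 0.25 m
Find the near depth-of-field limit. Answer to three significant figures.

195 mm

Hyperfocal distance H = f²/(N·c) + f = 14²/(18 × 0.013) + 14 = 196/0.234 + 14 ≈ 851.6 mm ≈ 0.852 m.
Near limit Dn = s·(H − f)/(H + s − 2f) = 250 × (851.6 − 14) / (851.6 + 250 − 2 × 14) = 250 × 837.6 / 1073.6 ≈ 195.05 mm.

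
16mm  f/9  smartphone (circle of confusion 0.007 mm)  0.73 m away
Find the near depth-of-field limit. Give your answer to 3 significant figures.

0.621 m

Hyperfocal distance H = f²/(N·c) + f = 16²/(9 × 0.007) + 16 = 256/0.063 + 16 ≈ 4079.5 mm ≈ 4.079 m.
Near limit Dn = s·(H − f)/(H + s − 2f) = 730 × (4079.5 − 16) / (4079.5 + 730 − 2 × 16) = 730 × 4063.5 / 4777.5 ≈ 620.90 mm ≈ 0.621 m.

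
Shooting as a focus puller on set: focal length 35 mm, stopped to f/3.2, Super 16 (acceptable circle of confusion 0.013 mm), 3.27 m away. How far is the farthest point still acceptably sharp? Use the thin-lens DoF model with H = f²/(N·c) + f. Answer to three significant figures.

3.67 m

Hyperfocal distance H = f²/(N·c) + f = 35²/(3.2 × 0.013) + 35 = 1225/0.0416 + 35 ≈ 29482.1 mm ≈ 29.48 m.
Far limit Df = s·(H − f)/(H − s) = 3270 × (29482.1 − 35) / (29482.1 − 3270) = 3270 × 29447.1 / 26212.1 ≈ 3673.6 mm ≈ 3.67 m.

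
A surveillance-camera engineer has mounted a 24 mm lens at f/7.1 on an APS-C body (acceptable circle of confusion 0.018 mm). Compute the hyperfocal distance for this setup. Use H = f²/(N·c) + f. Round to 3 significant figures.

4.53 m

Hyperfocal distance H = f²/(N·c) + f = 24²/(7.1 × 0.018) + 24 = 576/0.1278 + 24 ≈ 4531.0 mm ≈ 4.53 m.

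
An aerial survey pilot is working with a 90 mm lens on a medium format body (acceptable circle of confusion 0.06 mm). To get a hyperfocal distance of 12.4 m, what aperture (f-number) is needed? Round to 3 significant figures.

f/11

Rearrange H = f²/(N·c) + f for N: N = f² / ((H − f)·c).
N = 90² / ((12400 − 90) × 0.06) = 8100 / 738.6 ≈ 11.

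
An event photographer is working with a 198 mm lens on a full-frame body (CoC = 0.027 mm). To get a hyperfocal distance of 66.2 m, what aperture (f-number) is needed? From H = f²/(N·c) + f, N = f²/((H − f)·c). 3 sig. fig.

f/22

Rearrange H = f²/(N·c) + f for N: N = f² / ((H − f)·c).
N = 198² / ((66200 − 198) × 0.027) = 39204 / 1782 ≈ 22.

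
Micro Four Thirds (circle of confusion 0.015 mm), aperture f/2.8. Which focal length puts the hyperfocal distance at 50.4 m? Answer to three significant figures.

46.0 mm

From H = f²/(N·c) + f, with f ≪ H: f ≈ √(H·N·c) = √(50400 × 2.8 × 0.015) = √2116.8 ≈ 46.01 mm.
The +f correction barely moves this — solving exactly, f² + N·c·f − N·c·H = 0 ⇒ f = (−N·c + √((N·c)² + 4·N·c·H))/2 = (−0.042 + √8467.2)/2 ≈ 45.988 mm, so f ≈ 46.0 mm.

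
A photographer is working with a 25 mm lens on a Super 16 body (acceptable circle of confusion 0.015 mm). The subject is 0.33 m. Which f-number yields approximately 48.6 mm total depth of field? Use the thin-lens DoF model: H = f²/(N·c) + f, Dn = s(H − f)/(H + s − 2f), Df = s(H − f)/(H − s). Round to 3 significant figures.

Write h = H − f = f²/(N·c). The thin-lens limits are Dn = s·h/(h + (s−f)) and Df = s·h/(h − (s−f)), so DoF = Df − Dn = 2·s·(s−f)·h / (h² − (s−f)²).
That is a quadratic in h: DoF·h² − 2·s·(s−f)·h − DoF·(s−f)² = 0 ⇒ h = (s−f)·(s + √(s² + DoF²)) / DoF = 305 × (330 + √(330² + 48.6²)) / 48.6 = 305 × (330 + 333.560) / 48.6 ≈ 4164.3 mm.
Then N = f²/(c·h) = 25² / (0.015 × 4164.3) = 625 / 62.465 ≈ 10.

f/10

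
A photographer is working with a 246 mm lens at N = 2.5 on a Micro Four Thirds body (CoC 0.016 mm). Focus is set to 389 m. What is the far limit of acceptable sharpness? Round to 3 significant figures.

524 m

Hyperfocal distance H = f²/(N·c) + f = 246²/(2.5 × 0.016) + 246 = 60516/0.04 + 246 ≈ 1513146.0 mm ≈ 1513 m.
Far limit Df = s·(H − f)/(H − s) = 389000 × (1513146.0 − 246) / (1513146.0 − 389000) = 389000 × 1512900.0 / 1124146.0 ≈ 523525 mm ≈ 524 m.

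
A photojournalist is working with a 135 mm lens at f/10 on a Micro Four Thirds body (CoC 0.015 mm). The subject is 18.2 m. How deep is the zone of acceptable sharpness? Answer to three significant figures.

Hyperfocal distance H = f²/(N·c) + f = 135²/(10 × 0.015) + 135 = 18225/0.15 + 135 ≈ 121635.0 mm ≈ 121.6 m.
Near limit Dn = s·(H − f)/(H + s − 2f) = 18200 × (121635.0 − 135) / (121635.0 + 18200 − 2 × 135) = 18200 × 121500.0 / 139565.0 ≈ 15844.2 mm.
Far limit Df = s·(H − f)/(H − s) = 18200 × (121635.0 − 135) / (121635.0 − 18200) = 18200 × 121500.0 / 103435.0 ≈ 21378.6 mm.
Depth of field = Df − Dn = 21378.6 − 15844.2 ≈ 5534.4 mm ≈ 5.53 m.

5.53 m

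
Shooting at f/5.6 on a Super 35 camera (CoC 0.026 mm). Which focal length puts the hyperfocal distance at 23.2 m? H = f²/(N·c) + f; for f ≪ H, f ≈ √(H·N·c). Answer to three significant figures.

58.0 mm

From H = f²/(N·c) + f, with f ≪ H: f ≈ √(H·N·c) = √(23200 × 5.6 × 0.026) = √3377.9 ≈ 58.12 mm.
Exact: f² + N·c·f − N·c·H = 0 ⇒ f = (−N·c + √((N·c)² + 4·N·c·H))/2 = (−0.1456 + √13512)/2 ≈ 58.047 mm ≈ 58.0 mm.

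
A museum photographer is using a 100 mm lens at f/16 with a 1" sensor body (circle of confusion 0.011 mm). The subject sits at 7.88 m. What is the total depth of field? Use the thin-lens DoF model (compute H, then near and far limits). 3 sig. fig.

2.20 m

Hyperfocal distance H = f²/(N·c) + f = 100²/(16 × 0.011) + 100 = 10000/0.176 + 100 ≈ 56918.2 mm ≈ 56.92 m.
Near limit Dn = s·(H − f)/(H + s − 2f) = 7880 × (56918.2 − 100) / (56918.2 + 7880 − 2 × 100) = 7880 × 56818.2 / 64598.2 ≈ 6931.0 mm.
Far limit Df = s·(H − f)/(H − s) = 7880 × (56918.2 − 100) / (56918.2 − 7880) = 7880 × 56818.2 / 49038.2 ≈ 9130.2 mm.
Depth of field = Df − Dn = 9130.2 − 6931.0 ≈ 2199.2 mm ≈ 2.20 m.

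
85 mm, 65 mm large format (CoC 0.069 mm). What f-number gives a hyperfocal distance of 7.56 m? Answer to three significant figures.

f/14

Rearrange H = f²/(N·c) + f for N: N = f² / ((H − f)·c).
N = 85² / ((7560 − 85) × 0.069) = 7225 / 515.8 ≈ 14.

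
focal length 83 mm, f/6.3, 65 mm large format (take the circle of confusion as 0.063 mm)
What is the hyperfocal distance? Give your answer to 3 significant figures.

Hyperfocal distance H = f²/(N·c) + f = 83²/(6.3 × 0.063) + 83 = 6889/0.3969 + 83 ≈ 17440.0 mm ≈ 17.4 m.

17.4 m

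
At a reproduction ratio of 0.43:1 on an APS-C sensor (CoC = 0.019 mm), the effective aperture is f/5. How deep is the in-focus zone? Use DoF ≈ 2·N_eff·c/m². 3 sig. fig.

1.03 mm

At magnification m, DoF ≈ 2·N_eff·c/m² = 2 × 5 × 0.019 / 0.43² = 0.19 / 0.1849 ≈ 1.03 mm.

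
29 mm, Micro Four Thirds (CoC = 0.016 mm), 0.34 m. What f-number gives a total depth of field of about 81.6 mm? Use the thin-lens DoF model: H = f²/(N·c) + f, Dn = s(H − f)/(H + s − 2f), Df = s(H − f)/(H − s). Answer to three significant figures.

f/20

Write h = H − f = f²/(N·c). The thin-lens limits are Dn = s·h/(h + (s−f)) and Df = s·h/(h − (s−f)), so DoF = Df − Dn = 2·s·(s−f)·h / (h² − (s−f)²).
That is a quadratic in h: DoF·h² − 2·s·(s−f)·h − DoF·(s−f)² = 0 ⇒ h = (s−f)·(s + √(s² + DoF²)) / DoF = 311 × (340 + √(340² + 81.6²)) / 81.6 = 311 × (340 + 349.655) / 81.6 ≈ 2628.5 mm.
Then N = f²/(c·h) = 29² / (0.016 × 2628.5) = 841 / 42.055 ≈ 20.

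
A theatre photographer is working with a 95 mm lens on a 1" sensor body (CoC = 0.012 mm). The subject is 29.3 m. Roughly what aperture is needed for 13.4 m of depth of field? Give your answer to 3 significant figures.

Write h = H − f = f²/(N·c). The thin-lens limits are Dn = s·h/(h + (s−f)) and Df = s·h/(h − (s−f)), so DoF = Df − Dn = 2·s·(s−f)·h / (h² − (s−f)²).
That is a quadratic in h: DoF·h² − 2·s·(s−f)·h − DoF·(s−f)² = 0 ⇒ h = (s−f)·(s + √(s² + DoF²)) / DoF = 29205 × (29300 + √(29300² + 13400²)) / 13400 = 29205 × (29300 + 32218.8) / 13400 ≈ 134079 mm.
Then N = f²/(c·h) = 95² / (0.012 × 134079) = 9025 / 1608.9 ≈ 5.61.

f/5.61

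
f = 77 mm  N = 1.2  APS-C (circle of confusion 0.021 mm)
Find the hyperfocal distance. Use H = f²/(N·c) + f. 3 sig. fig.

Hyperfocal distance H = f²/(N·c) + f = 77²/(1.2 × 0.021) + 77 = 5929/0.0252 + 77 ≈ 235354.8 mm ≈ 235 m.

235 m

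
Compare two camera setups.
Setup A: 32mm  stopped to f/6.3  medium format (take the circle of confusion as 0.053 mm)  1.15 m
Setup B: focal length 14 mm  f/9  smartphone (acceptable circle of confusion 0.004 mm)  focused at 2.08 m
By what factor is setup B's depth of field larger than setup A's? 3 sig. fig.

1.91

Setup A: H = 32²/(6.3×0.053) + 32 ≈ 3098.8 mm; DoF = Df − Dn = 1809.74 − 842.77 ≈ 966.97 mm.
Setup B: H = 14²/(9×0.004) + 14 ≈ 5458.4 mm; DoF = Df − Dn = 3352.0 − 1507.8 ≈ 1844.2 mm.
Ratio = 1844.2 / 966.97 ≈ 1.91.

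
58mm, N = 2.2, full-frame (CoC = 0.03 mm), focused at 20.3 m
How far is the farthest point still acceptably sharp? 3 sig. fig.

33.7 m

Hyperfocal distance H = f²/(N·c) + f = 58²/(2.2 × 0.03) + 58 = 3364/0.066 + 58 ≈ 51027.7 mm ≈ 51.03 m.
Far limit Df = s·(H − f)/(H − s) = 20300 × (51027.7 − 58) / (51027.7 − 20300) = 20300 × 50969.7 / 30727.7 ≈ 33673 mm ≈ 33.7 m.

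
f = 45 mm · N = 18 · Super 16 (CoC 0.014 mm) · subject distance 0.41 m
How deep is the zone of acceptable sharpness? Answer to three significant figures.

Hyperfocal distance H = f²/(N·c) + f = 45²/(18 × 0.014) + 45 = 2025/0.252 + 45 ≈ 8080.7 mm ≈ 8.081 m.
Near limit Dn = s·(H − f)/(H + s − 2f) = 410 × (8080.7 − 45) / (8080.7 + 410 − 2 × 45) = 410 × 8035.7 / 8400.7 ≈ 392.186 mm.
Far limit Df = s·(H − f)/(H − s) = 410 × (8080.7 − 45) / (8080.7 − 410) = 410 × 8035.7 / 7670.7 ≈ 429.509 mm.
Depth of field = Df − Dn = 429.509 − 392.186 ≈ 37.323 mm.

37.3 mm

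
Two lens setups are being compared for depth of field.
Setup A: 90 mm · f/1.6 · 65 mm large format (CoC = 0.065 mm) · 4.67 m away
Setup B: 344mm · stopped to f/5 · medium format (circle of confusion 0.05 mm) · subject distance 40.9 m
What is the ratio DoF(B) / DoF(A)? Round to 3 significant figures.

12.8

Setup A: H = 90²/(1.6×0.065) + 90 ≈ 77974.6 mm; DoF = Df − Dn = 4961.78 − 4410.63 ≈ 551.15 mm.
Setup B: H = 344²/(5×0.05) + 344 ≈ 473688.0 mm; DoF = Df − Dn = 44732.7 − 37672.3 ≈ 7060.4 mm.
Ratio = 7060.4 / 551.15 ≈ 12.8.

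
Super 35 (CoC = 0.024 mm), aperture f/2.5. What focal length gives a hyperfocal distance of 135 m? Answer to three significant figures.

90.0 mm

From H = f²/(N·c) + f, with f ≪ H: f ≈ √(H·N·c) = √(135000 × 2.5 × 0.024) = √8100.0 ≈ 90.00 mm.
The +f correction barely moves this — solving exactly, f² + N·c·f − N·c·H = 0 ⇒ f = (−N·c + √((N·c)² + 4·N·c·H))/2 = (−0.06 + √32400)/2 ≈ 89.970 mm, so f ≈ 90.0 mm.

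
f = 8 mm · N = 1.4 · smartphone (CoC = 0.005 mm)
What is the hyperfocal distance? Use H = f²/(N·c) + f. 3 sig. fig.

Hyperfocal distance H = f²/(N·c) + f = 8²/(1.4 × 0.005) + 8 = 64/0.007 + 8 ≈ 9150.9 mm ≈ 9.15 m.

9.15 m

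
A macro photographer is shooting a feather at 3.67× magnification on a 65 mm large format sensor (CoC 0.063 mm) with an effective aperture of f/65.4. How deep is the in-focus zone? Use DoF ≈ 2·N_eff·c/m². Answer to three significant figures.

At magnification m, DoF ≈ 2·N_eff·c/m² = 2 × 65.4 × 0.063 / 3.67² = 8.24 / 13.47 ≈ 0.612 mm.

0.612 mm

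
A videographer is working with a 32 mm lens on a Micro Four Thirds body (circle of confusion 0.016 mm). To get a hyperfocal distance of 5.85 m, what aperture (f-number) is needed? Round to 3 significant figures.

Rearrange H = f²/(N·c) + f for N: N = f² / ((H − f)·c).
N = 32² / ((5850 − 32) × 0.016) = 1024 / 93.09 ≈ 11.

f/11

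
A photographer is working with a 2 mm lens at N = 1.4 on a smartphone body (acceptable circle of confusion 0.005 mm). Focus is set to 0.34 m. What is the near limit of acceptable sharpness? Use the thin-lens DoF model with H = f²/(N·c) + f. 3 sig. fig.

214 mm

Hyperfocal distance H = f²/(N·c) + f = 2²/(1.4 × 0.005) + 2 = 4/0.007 + 2 ≈ 573.4 mm ≈ 0.573 m.
Near limit Dn = s·(H − f)/(H + s − 2f) = 340 × (573.4 − 2) / (573.4 + 340 − 2 × 2) = 340 × 571.4 / 909.4 ≈ 213.63 mm.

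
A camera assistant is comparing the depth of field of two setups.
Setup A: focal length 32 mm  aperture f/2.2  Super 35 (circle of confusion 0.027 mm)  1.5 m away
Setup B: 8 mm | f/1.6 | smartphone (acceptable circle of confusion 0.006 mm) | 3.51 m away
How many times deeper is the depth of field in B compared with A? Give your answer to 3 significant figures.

19.8

Setup A: H = 32²/(2.2×0.027) + 32 ≈ 17271.1 mm; DoF = Df − Dn = 1639.62 − 1382.29 ≈ 257.33 mm.
Setup B: H = 8²/(1.6×0.006) + 8 ≈ 6674.7 mm; DoF = Df − Dn = 7394.1 − 2301.2 ≈ 5092.9 mm.
Ratio = 5092.9 / 257.33 ≈ 19.8.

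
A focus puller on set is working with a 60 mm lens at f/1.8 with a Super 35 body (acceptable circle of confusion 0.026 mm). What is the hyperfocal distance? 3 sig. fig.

77.0 m

Hyperfocal distance H = f²/(N·c) + f = 60²/(1.8 × 0.026) + 60 = 3600/0.0468 + 60 ≈ 76983.1 mm ≈ 77.0 m.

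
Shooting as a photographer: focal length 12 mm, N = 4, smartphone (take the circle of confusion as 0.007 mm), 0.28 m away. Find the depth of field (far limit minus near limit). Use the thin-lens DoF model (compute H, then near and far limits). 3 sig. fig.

29.3 mm

Hyperfocal distance H = f²/(N·c) + f = 12²/(4 × 0.007) + 12 = 144/0.028 + 12 ≈ 5154.9 mm ≈ 5.155 m.
Near limit Dn = s·(H − f)/(H + s − 2f) = 280 × (5154.9 − 12) / (5154.9 + 280 − 2 × 12) = 280 × 5142.9 / 5410.9 ≈ 266.132 mm.
Far limit Df = s·(H − f)/(H − s) = 280 × (5154.9 − 12) / (5154.9 − 280) = 280 × 5142.9 / 4874.9 ≈ 295.393 mm.
Depth of field = Df − Dn = 295.393 − 266.132 ≈ 29.261 mm.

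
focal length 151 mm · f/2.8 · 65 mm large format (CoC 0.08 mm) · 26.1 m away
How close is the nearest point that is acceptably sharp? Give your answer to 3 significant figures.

20.8 m

Hyperfocal distance H = f²/(N·c) + f = 151²/(2.8 × 0.08) + 151 = 22801/0.224 + 151 ≈ 101941.2 mm ≈ 101.9 m.
Near limit Dn = s·(H − f)/(H + s − 2f) = 26100 × (101941.2 − 151) / (101941.2 + 26100 − 2 × 151) = 26100 × 101790.2 / 127739.2 ≈ 20798 mm ≈ 20.8 m.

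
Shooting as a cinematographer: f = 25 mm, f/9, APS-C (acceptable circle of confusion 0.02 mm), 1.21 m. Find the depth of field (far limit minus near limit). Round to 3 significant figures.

0.935 m

Hyperfocal distance H = f²/(N·c) + f = 25²/(9 × 0.02) + 25 = 625/0.18 + 25 ≈ 3497.2 mm ≈ 3.497 m.
Near limit Dn = s·(H − f)/(H + s − 2f) = 1210 × (3497.2 − 25) / (3497.2 + 1210 − 2 × 25) = 1210 × 3472.2 / 4657.2 ≈ 902.12 mm.
Far limit Df = s·(H − f)/(H − s) = 1210 × (3497.2 − 25) / (3497.2 − 1210) = 1210 × 3472.2 / 2287.2 ≈ 1836.90 mm.
Depth of field = Df − Dn = 1836.90 − 902.12 ≈ 934.78 mm ≈ 0.935 m.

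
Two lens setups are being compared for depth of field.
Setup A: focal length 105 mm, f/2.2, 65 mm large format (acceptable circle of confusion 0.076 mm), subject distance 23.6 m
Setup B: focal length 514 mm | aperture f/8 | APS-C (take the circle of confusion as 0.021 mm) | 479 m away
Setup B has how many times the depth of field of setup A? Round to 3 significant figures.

16.7

Setup A: H = 105²/(2.2×0.076) + 105 ≈ 66044.0 mm; DoF = Df − Dn = 36664 − 17400 ≈ 19264 mm.
Setup B: H = 514²/(8×0.021) + 514 ≈ 1573109.2 mm; DoF = Df − Dn = 688481 − 367257 ≈ 321224 mm.
Ratio = 321224 / 19264 ≈ 16.7.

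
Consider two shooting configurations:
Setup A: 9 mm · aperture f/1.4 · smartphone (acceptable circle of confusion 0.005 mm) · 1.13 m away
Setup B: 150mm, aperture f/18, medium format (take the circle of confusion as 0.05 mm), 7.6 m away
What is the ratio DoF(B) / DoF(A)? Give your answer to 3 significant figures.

22.5

Setup A: H = 9²/(1.4×0.005) + 9 ≈ 11580.4 mm; DoF = Df − Dn = 1251.21 − 1030.20 ≈ 221.01 mm.
Setup B: H = 150²/(18×0.05) + 150 ≈ 25150.0 mm; DoF = Df − Dn = 10826.2 − 5855.2 ≈ 4971.0 mm.
Ratio = 4971.0 / 221.01 ≈ 22.5.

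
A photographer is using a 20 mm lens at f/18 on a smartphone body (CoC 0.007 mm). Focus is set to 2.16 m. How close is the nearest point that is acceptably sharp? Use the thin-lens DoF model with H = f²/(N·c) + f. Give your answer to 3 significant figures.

Hyperfocal distance H = f²/(N·c) + f = 20²/(18 × 0.007) + 20 = 400/0.126 + 20 ≈ 3194.6 mm ≈ 3.195 m.
Near limit Dn = s·(H − f)/(H + s − 2f) = 2160 × (3194.6 − 20) / (3194.6 + 2160 − 2 × 20) = 2160 × 3174.6 / 5314.6 ≈ 1290.2 mm ≈ 1.29 m.

1.29 m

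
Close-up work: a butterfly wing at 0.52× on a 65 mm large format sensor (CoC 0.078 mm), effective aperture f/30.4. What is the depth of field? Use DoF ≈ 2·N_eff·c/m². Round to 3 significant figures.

At magnification m, DoF ≈ 2·N_eff·c/m² = 2 × 30.4 × 0.078 / 0.52² = 4.742 / 0.2704 ≈ 17.5 mm.

17.5 mm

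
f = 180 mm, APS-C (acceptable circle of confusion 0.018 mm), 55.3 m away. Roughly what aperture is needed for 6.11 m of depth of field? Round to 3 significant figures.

f/1.80

Write h = H − f = f²/(N·c). The thin-lens limits are Dn = s·h/(h + (s−f)) and Df = s·h/(h − (s−f)), so DoF = Df − Dn = 2·s·(s−f)·h / (h² − (s−f)²).
That is a quadratic in h: DoF·h² − 2·s·(s−f)·h − DoF·(s−f)² = 0 ⇒ h = (s−f)·(s + √(s² + DoF²)) / DoF = 55120 × (55300 + √(55300² + 6110²)) / 6110 = 55120 × (55300 + 55636.5) / 6110 ≈ 1000789 mm.
Then N = f²/(c·h) = 180² / (0.018 × 1000789) = 32400 / 18014 ≈ 1.80.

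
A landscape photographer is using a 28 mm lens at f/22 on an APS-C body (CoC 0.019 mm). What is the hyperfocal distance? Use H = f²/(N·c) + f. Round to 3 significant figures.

Hyperfocal distance H = f²/(N·c) + f = 28²/(22 × 0.019) + 28 = 784/0.418 + 28 ≈ 1903.6 mm ≈ 1.90 m.

1.90 m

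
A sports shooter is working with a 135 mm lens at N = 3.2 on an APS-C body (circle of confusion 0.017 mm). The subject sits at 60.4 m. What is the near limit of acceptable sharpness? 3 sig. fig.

Hyperfocal distance H = f²/(N·c) + f = 135²/(3.2 × 0.017) + 135 = 18225/0.0544 + 135 ≈ 335153.4 mm ≈ 335.2 m.
Near limit Dn = s·(H − f)/(H + s − 2f) = 60400 × (335153.4 − 135) / (335153.4 + 60400 − 2 × 135) = 60400 × 335018.4 / 395283.4 ≈ 51191 mm ≈ 51.2 m.

51.2 m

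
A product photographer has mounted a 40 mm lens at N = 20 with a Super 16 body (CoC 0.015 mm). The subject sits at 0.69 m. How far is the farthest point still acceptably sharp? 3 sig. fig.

0.786 m

Hyperfocal distance H = f²/(N·c) + f = 40²/(20 × 0.015) + 40 = 1600/0.3 + 40 ≈ 5373.3 mm ≈ 5.373 m.
Far limit Df = s·(H − f)/(H − s) = 690 × (5373.3 − 40) / (5373.3 − 690) = 690 × 5333.3 / 4683.3 ≈ 785.77 mm ≈ 0.786 m.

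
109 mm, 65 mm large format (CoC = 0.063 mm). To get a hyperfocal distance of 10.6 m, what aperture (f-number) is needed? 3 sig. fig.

f/18

Rearrange H = f²/(N·c) + f for N: N = f² / ((H − f)·c).
N = 109² / ((10600 − 109) × 0.063) = 11881 / 660.9 ≈ 18.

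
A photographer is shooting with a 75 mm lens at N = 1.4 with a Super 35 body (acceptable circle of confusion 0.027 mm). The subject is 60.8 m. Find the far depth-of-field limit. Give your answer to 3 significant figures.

Hyperfocal distance H = f²/(N·c) + f = 75²/(1.4 × 0.027) + 75 = 5625/0.0378 + 75 ≈ 148884.5 mm ≈ 148.9 m.
Far limit Df = s·(H − f)/(H − s) = 60800 × (148884.5 − 75) / (148884.5 − 60800) = 60800 × 148809.5 / 88084.5 ≈ 102715 mm ≈ 103 m.

103 m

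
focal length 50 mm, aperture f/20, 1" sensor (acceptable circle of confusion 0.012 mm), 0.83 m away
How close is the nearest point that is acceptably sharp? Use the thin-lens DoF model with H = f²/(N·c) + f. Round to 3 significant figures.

Hyperfocal distance H = f²/(N·c) + f = 50²/(20 × 0.012) + 50 = 2500/0.24 + 50 ≈ 10466.7 mm ≈ 10.47 m.
Near limit Dn = s·(H − f)/(H + s − 2f) = 830 × (10466.7 − 50) / (10466.7 + 830 − 2 × 50) = 830 × 10416.7 / 11196.7 ≈ 772.18 mm ≈ 0.772 m.

0.772 m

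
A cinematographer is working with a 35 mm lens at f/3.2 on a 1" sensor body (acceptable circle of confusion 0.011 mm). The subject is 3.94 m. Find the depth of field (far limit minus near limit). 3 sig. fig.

Hyperfocal distance H = f²/(N·c) + f = 35²/(3.2 × 0.011) + 35 = 1225/0.0352 + 35 ≈ 34836.1 mm ≈ 34.84 m.
Near limit Dn = s·(H − f)/(H + s − 2f) = 3940 × (34836.1 − 35) / (34836.1 + 3940 − 2 × 35) = 3940 × 34801.1 / 38706.1 ≈ 3542.50 mm.
Far limit Df = s·(H − f)/(H − s) = 3940 × (34836.1 − 35) / (34836.1 − 3940) = 3940 × 34801.1 / 30896.1 ≈ 4437.98 mm.
Depth of field = Df − Dn = 4437.98 − 3542.50 ≈ 895.48 mm ≈ 0.895 m.

0.895 m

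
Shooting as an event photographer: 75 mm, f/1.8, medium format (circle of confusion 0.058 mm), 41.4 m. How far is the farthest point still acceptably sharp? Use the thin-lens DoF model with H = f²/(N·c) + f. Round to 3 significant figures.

178 m

Hyperfocal distance H = f²/(N·c) + f = 75²/(1.8 × 0.058) + 75 = 5625/0.1044 + 75 ≈ 53954.3 mm ≈ 53.95 m.
Far limit Df = s·(H − f)/(H − s) = 41400 × (53954.3 − 75) / (53954.3 − 41400) = 41400 × 53879.3 / 12554.3 ≈ 177676 mm ≈ 178 m.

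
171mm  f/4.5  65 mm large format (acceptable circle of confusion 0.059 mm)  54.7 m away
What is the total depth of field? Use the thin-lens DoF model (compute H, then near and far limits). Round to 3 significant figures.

Hyperfocal distance H = f²/(N·c) + f = 171²/(4.5 × 0.059) + 171 = 29241/0.2655 + 171 ≈ 110306.6 mm ≈ 110.3 m.
Near limit Dn = s·(H − f)/(H + s − 2f) = 54700 × (110306.6 − 171) / (110306.6 + 54700 − 2 × 171) = 54700 × 110135.6 / 164664.6 ≈ 36586 mm.
Far limit Df = s·(H − f)/(H − s) = 54700 × (110306.6 − 171) / (110306.6 − 54700) = 54700 × 110135.6 / 55606.6 ≈ 108340 mm.
Depth of field = Df − Dn = 108340 − 36586 ≈ 71754 mm ≈ 71.8 m.

71.8 m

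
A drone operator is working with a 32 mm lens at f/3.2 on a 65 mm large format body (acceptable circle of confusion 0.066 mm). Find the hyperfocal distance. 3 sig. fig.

4.88 m

Hyperfocal distance H = f²/(N·c) + f = 32²/(3.2 × 0.066) + 32 = 1024/0.2112 + 32 ≈ 4880.5 mm ≈ 4.88 m.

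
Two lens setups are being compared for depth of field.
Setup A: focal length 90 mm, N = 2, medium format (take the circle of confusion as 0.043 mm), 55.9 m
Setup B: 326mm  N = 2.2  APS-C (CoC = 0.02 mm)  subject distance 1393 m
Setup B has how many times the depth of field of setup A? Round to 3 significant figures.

Setup A: H = 90²/(2×0.043) + 90 ≈ 94276.0 mm; DoF = Df − Dn = 137195 − 35101 ≈ 102094 mm.
Setup B: H = 326²/(2.2×0.02) + 326 ≈ 2415689.6 mm; DoF = Df − Dn = 3289954 − 883553 ≈ 2406401 mm.
Ratio = 2406401 / 102094 ≈ 23.6.

23.6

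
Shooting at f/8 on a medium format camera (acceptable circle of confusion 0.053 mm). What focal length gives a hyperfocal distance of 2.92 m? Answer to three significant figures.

35.0 mm

From H = f²/(N·c) + f, with f ≪ H: f ≈ √(H·N·c) = √(2920 × 8 × 0.053) = √1238.1 ≈ 35.19 mm.
Exact: f² + N·c·f − N·c·H = 0 ⇒ f = (−N·c + √((N·c)² + 4·N·c·H))/2 = (−0.424 + √4952.5)/2 ≈ 34.975 mm ≈ 35.0 mm.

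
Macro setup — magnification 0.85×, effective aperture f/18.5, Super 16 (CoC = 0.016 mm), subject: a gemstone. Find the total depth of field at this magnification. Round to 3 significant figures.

0.819 mm

At magnification m, DoF ≈ 2·N_eff·c/m² = 2 × 18.5 × 0.016 / 0.85² = 0.592 / 0.7225 ≈ 0.819 mm.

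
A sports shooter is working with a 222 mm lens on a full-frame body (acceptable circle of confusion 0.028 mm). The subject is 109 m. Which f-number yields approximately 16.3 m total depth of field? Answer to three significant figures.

Write h = H − f = f²/(N·c). The thin-lens limits are Dn = s·h/(h + (s−f)) and Df = s·h/(h − (s−f)), so DoF = Df − Dn = 2·s·(s−f)·h / (h² − (s−f)²).
That is a quadratic in h: DoF·h² − 2·s·(s−f)·h − DoF·(s−f)² = 0 ⇒ h = (s−f)·(s + √(s² + DoF²)) / DoF = 108778 × (109000 + √(109000² + 16300²)) / 16300 = 108778 × (109000 + 110212) / 16300 ≈ 1462911 mm.
Then N = f²/(c·h) = 222² / (0.028 × 1462911) = 49284 / 40962 ≈ 1.20.

f/1.20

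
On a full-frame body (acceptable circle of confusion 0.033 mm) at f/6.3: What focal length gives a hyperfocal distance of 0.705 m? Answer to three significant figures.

From H = f²/(N·c) + f, with f ≪ H: f ≈ √(H·N·c) = √(705 × 6.3 × 0.033) = √146.57 ≈ 12.11 mm.
Exact: f² + N·c·f − N·c·H = 0 ⇒ f = (−N·c + √((N·c)² + 4·N·c·H))/2 = (−0.2079 + √586.32)/2 ≈ 12.003 mm ≈ 12.0 mm.

12.0 mm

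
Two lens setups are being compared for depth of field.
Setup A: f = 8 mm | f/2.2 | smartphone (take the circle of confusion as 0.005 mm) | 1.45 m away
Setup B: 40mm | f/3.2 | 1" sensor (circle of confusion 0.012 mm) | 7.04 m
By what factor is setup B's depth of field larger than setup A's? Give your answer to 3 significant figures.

Setup A: H = 8²/(2.2×0.005) + 8 ≈ 5826.2 mm; DoF = Df − Dn = 1927.79 − 1162.00 ≈ 765.79 mm.
Setup B: H = 40²/(3.2×0.012) + 40 ≈ 41706.7 mm; DoF = Df − Dn = 8461.5 − 6027.4 ≈ 2434.1 mm.
Ratio = 2434.1 / 765.79 ≈ 3.18.

3.18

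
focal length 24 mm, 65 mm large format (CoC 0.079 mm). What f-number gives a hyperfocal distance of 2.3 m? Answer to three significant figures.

f/3.20

Rearrange H = f²/(N·c) + f for N: N = f² / ((H − f)·c).
N = 24² / ((2300 − 24) × 0.079) = 576 / 179.8 ≈ 3.20.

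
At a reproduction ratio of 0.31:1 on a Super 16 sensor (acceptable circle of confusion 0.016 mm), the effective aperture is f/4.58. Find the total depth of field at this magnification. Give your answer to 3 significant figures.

At magnification m, DoF ≈ 2·N_eff·c/m² = 2 × 4.58 × 0.016 / 0.31² = 0.1466 / 0.0961 ≈ 1.53 mm.

1.53 mm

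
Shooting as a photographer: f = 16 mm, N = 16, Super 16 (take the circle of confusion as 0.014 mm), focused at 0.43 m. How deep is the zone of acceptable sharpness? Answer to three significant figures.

Hyperfocal distance H = f²/(N·c) + f = 16²/(16 × 0.014) + 16 = 256/0.224 + 16 ≈ 1158.9 mm ≈ 1.159 m.
Near limit Dn = s·(H − f)/(H + s − 2f) = 430 × (1158.9 − 16) / (1158.9 + 430 − 2 × 16) = 430 × 1142.9 / 1556.9 ≈ 315.65 mm.
Far limit Df = s·(H − f)/(H − s) = 430 × (1158.9 − 16) / (1158.9 − 430) = 430 × 1142.9 / 728.9 ≈ 674.25 mm.
Depth of field = Df − Dn = 674.25 − 315.65 ≈ 358.60 mm.

359 mm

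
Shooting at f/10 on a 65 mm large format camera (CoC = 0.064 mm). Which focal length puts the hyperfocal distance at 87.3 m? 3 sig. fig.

From H = f²/(N·c) + f, with f ≪ H: f ≈ √(H·N·c) = √(87300 × 10 × 0.064) = √55872 ≈ 236.4 mm.
The +f correction barely moves this — solving exactly, f² + N·c·f − N·c·H = 0 ⇒ f = (−N·c + √((N·c)² + 4·N·c·H))/2 = (−0.64 + √223488)/2 ≈ 236.05 mm, so f ≈ 236 mm.

236 mm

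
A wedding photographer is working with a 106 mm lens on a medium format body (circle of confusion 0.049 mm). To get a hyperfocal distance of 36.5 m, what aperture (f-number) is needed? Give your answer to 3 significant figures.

Rearrange H = f²/(N·c) + f for N: N = f² / ((H − f)·c).
N = 106² / ((36500 − 106) × 0.049) = 11236 / 1783 ≈ 6.30.

f/6.30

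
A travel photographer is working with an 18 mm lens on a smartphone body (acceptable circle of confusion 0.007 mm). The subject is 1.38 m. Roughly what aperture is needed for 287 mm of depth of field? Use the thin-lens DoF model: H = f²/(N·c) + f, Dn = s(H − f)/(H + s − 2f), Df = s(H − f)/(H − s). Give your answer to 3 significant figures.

Write h = H − f = f²/(N·c). The thin-lens limits are Dn = s·h/(h + (s−f)) and Df = s·h/(h − (s−f)), so DoF = Df − Dn = 2·s·(s−f)·h / (h² − (s−f)²).
That is a quadratic in h: DoF·h² − 2·s·(s−f)·h − DoF·(s−f)² = 0 ⇒ h = (s−f)·(s + √(s² + DoF²)) / DoF = 1362 × (1380 + √(1380² + 287²)) / 287 = 1362 × (1380 + 1409.53) / 287 ≈ 13238 mm.
Then N = f²/(c·h) = 18² / (0.007 × 13238) = 324 / 92.667 ≈ 3.50.

f/3.50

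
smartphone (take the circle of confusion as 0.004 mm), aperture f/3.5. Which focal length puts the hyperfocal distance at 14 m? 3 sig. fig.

From H = f²/(N·c) + f, with f ≪ H: f ≈ √(H·N·c) = √(14000 × 3.5 × 0.004) = √196.00 ≈ 14.00 mm.
The +f correction barely moves this — solving exactly, f² + N·c·f − N·c·H = 0 ⇒ f = (−N·c + √((N·c)² + 4·N·c·H))/2 = (−0.014 + √784.00)/2 ≈ 13.993 mm, so f ≈ 14.0 mm.

14.0 mm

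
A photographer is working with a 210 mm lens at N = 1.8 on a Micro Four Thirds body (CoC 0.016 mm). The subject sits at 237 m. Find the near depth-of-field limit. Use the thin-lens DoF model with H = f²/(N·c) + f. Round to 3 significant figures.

205 m

Hyperfocal distance H = f²/(N·c) + f = 210²/(1.8 × 0.016) + 210 = 44100/0.0288 + 210 ≈ 1531460.0 mm ≈ 1531 m.
Near limit Dn = s·(H − f)/(H + s − 2f) = 237000 × (1531460.0 − 210) / (1531460.0 + 237000 − 2 × 210) = 237000 × 1531250.0 / 1768040.0 ≈ 205259 mm ≈ 205 m.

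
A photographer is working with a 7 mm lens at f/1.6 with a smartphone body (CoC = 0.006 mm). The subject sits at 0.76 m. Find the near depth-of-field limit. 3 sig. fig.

0.662 m

Hyperfocal distance H = f²/(N·c) + f = 7²/(1.6 × 0.006) + 7 = 49/0.0096 + 7 ≈ 5111.2 mm ≈ 5.111 m.
Near limit Dn = s·(H − f)/(H + s − 2f) = 760 × (5111.2 − 7) / (5111.2 + 760 − 2 × 7) = 760 × 5104.2 / 5857.2 ≈ 662.29 mm ≈ 0.662 m.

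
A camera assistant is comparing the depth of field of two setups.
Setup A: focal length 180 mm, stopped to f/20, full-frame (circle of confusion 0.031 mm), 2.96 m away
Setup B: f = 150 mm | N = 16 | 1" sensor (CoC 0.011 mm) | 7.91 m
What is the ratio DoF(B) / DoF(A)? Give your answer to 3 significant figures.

Setup A: H = 180²/(20×0.031) + 180 ≈ 52438.1 mm; DoF = Df − Dn = 3126.31 − 2810.49 ≈ 315.82 mm.
Setup B: H = 150²/(16×0.011) + 150 ≈ 127990.9 mm; DoF = Df − Dn = 8421.17 − 7457.34 ≈ 963.83 mm.
Ratio = 963.83 / 315.82 ≈ 3.05.

3.05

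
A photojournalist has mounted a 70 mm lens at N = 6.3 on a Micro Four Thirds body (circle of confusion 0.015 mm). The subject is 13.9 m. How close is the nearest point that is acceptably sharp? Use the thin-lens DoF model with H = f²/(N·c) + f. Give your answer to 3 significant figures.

Hyperfocal distance H = f²/(N·c) + f = 70²/(6.3 × 0.015) + 70 = 4900/0.0945 + 70 ≈ 51921.9 mm ≈ 51.92 m.
Near limit Dn = s·(H − f)/(H + s − 2f) = 13900 × (51921.9 − 70) / (51921.9 + 13900 − 2 × 70) = 13900 × 51851.9 / 65681.9 ≈ 10973 mm ≈ 11.0 m.

11.0 m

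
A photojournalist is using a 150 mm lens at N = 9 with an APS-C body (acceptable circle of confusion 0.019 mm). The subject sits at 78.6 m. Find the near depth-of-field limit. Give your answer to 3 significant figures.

49.2 m

Hyperfocal distance H = f²/(N·c) + f = 150²/(9 × 0.019) + 150 = 22500/0.171 + 150 ≈ 131728.9 mm ≈ 131.7 m.
Near limit Dn = s·(H − f)/(H + s − 2f) = 78600 × (131728.9 − 150) / (131728.9 + 78600 − 2 × 150) = 78600 × 131578.9 / 210028.9 ≈ 49241 mm ≈ 49.2 m.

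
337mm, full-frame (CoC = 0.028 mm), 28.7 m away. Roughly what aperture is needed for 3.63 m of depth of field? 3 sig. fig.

Write h = H − f = f²/(N·c). The thin-lens limits are Dn = s·h/(h + (s−f)) and Df = s·h/(h − (s−f)), so DoF = Df − Dn = 2·s·(s−f)·h / (h² − (s−f)²).
That is a quadratic in h: DoF·h² − 2·s·(s−f)·h − DoF·(s−f)² = 0 ⇒ h = (s−f)·(s + √(s² + DoF²)) / DoF = 28363 × (28700 + √(28700² + 3630²)) / 3630 = 28363 × (28700 + 28928.7) / 3630 ≈ 450281 mm.
Then N = f²/(c·h) = 337² / (0.028 × 450281) = 113569 / 12608 ≈ 9.01.

f/9.01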